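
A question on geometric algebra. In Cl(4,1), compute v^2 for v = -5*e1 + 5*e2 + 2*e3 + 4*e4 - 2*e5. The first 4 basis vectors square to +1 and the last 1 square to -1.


v^2 = sum of c_i^2 * e_i^2
Positive signature terms (e_i^2 = +1): (-5)^2 + 5^2 + 2^2 + 4^2 = 70
Negative signature terms (e_j^2 = -1): (-2)^2 = 4
v^2 = 70 - 4 = 66


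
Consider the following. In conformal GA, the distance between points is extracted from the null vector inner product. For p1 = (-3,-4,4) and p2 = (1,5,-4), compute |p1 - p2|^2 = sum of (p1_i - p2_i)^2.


p1 - p2 = (-4, -9, 8)
|p1 - p2|^2 = (-4)^2 + (-9)^2 + 8^2
= 16 + 81 + 64
= 161


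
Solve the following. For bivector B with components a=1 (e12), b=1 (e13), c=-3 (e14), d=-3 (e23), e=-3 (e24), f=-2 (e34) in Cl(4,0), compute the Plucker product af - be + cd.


Plucker relation: af - be + cd
a*f = 1*(-2) = -2
b*e = 1*(-3) = -3
c*d = (-3)*(-3) = 9
af - be + cd = -2 - (-3) + 9
= 10


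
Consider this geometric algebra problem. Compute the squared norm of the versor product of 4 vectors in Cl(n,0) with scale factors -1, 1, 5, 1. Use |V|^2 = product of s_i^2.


Each vector v_i has |v_i|^2 = s_i^2
Squared scales: (-1)^2 = 1, 1^2 = 1, 5^2 = 25, 1^2 = 1
|V|^2 = 1 * 1 * 25 * 1
= 25


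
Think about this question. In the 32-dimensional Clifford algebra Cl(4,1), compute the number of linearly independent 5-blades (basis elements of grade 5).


Number of grade-k basis blades in Cl(p,q) with n = p + q is C(n, k).
n = 4 + 1 = 5
C(5, 5) = 5! / (5! * 0!)
= 120 / (120 * 1)
= 1


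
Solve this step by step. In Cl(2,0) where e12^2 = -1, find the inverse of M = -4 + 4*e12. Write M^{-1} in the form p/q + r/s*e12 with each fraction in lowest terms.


M = -4 + 4*e12, where e12^2 = -1.
Since M commutes with its reverse ~M = a - b*e12, M * ~M = a^2 - b^2*e12^2 = a^2 + b^2.
So M^{-1} = ~M / (a^2 + b^2) = (a - b*e12)/(a^2 + b^2).
a^2 + b^2 = 16 + 16 = 32
Scalar part = -4/32 = -1/8
Bivector coeff = -4/32 = -1/8
M^{-1} = -1/8 - 1/8*e12


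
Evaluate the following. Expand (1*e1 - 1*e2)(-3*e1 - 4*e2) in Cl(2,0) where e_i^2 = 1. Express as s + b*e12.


Expand: (1*e1 - 1*e2)(-3*e1 - 4*e2)
= 1*(-3)*e1e1 + 1*(-4)*e1e2 + (-1)*(-3)*e2e1 + (-1)*(-4)*e2e2
Using e1^2 = e2^2 = 1, e2e1 = -e1e2:
Scalar part s = 1*(-3) + (-1)*(-4) = -3 + 4 = 1
Bivector part b = 1*(-4) - (-1)*(-3) = -4 - 3 = -7
uv = 1 - 7*e12


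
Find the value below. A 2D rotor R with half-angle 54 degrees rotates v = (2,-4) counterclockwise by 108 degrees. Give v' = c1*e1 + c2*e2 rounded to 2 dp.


Rotor R = cos(54deg) - sin(54deg)*e12
Rotation angle theta = 2 * 54 = 108 degrees
v' = R*v*~R rotates v by theta.
cos(108deg) = -0.3090, sin(108deg) = 0.9511
v'_1 = 2*cos(108deg) - (-4)*sin(108deg)
= 2*(-0.3090) - (-4)*0.9511
= 3.19
v'_2 = 2*sin(108deg) + (-4)*cos(108deg)
= 2*0.9511 + (-4)*(-0.3090)
= 3.14
v' = 3.19*e1 + 3.14*e2


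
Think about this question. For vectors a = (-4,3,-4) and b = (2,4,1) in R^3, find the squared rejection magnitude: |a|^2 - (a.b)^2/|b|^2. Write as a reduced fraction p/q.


|a|^2 = (-4)^2 + 3^2 + (-4)^2 = 41
|b|^2 = 2^2 + 4^2 + 1^2 = 21
a . b = (-4)*2 + 3*4 + (-4)*1 = 0
(a.b)^2 = 0^2 = 0
|rej|^2 = 41 - 0/21
= (861 - 0)/21
= 861/21
In lowest terms: 41/1


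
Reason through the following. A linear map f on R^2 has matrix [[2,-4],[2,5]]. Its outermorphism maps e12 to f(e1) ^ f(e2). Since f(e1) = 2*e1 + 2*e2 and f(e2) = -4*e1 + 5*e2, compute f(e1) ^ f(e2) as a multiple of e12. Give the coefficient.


The outermorphism of a linear map f sends e1^e2 to f(e1)^f(e2).
f(e1) = 2*e1 + 2*e2
f(e2) = -4*e1 + 5*e2
f(e1) ^ f(e2) = (2*e1 + 2*e2) ^ (-4*e1 + 5*e2)
= 2*5*e12 + 2*(-4)*e21
= (10 - (-8))*e12
= 18*e12
Coefficient = 18


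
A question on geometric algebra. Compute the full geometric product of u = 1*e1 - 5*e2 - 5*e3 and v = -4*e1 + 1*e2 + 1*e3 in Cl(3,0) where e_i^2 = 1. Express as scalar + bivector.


In Cl(3,0): e_i^2 = 1, e_ie_j = -e_je_i for i != j.
Scalar part = u . v = 1*(-4) + (-5)*1 + (-5)*1
= -4 + (-5) + (-5) = -14
e12 coeff = 1*1 - (-5)*(-4) = 1 - 20 = -19
e13 coeff = 1*1 - (-5)*(-4) = 1 - 20 = -19
e23 coeff = (-5)*1 - (-5)*1 = -5 - (-5) = 0
uv = -14 - 19*e12 - 19*e13 + 0*e23


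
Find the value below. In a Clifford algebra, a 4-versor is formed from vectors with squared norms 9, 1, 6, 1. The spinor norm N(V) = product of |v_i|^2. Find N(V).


Spinor norm N(V) = |v1|^2 * |v2|^2 * ... * |v4|^2
= 9 * 1 * 6 * 1
Running product: 9, 9, 54, 54
N(V) = 54


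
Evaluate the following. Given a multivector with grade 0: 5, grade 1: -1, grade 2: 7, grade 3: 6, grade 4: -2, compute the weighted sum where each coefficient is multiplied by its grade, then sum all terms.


Grade-weighted sum = sum of grade_k * coefficient_k
0*5 = 0
1*(-1) = -1
2*7 = 14
3*6 = 18
4*(-2) = -8
Total = 0 + (-1) + 14 + 18 + (-8) = 23


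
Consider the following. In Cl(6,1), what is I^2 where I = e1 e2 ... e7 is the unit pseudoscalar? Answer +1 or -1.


The pseudoscalar I = e1...e_n (product of all n generators) of Cl(p,q) satisfies I^2 = (-1)^(q + n(n-1)/2).
p = 6, q = 1, n = p + q = 7
n(n-1)/2 = 7 * 6 / 2 = 21
Exponent = q + n(n-1)/2 = 1 + 21 = 22
I^2 = (-1)^22 = +1


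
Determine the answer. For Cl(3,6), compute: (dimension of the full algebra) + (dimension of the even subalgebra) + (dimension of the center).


n = 3 + 6 = 9
Total dim = 2^9 = 512
Even subalgebra dim = 2^8 = 256
n is odd, so center dim = 2
Sum = 512 + 256 + 2 = 770


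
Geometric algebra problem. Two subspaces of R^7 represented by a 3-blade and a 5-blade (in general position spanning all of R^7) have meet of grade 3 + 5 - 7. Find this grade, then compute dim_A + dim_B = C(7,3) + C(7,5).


Meet grade = grade(A) + grade(B) - n
= 3 + 5 - 7 = 1
C(7,3) = 35
C(7,5) = 21
dim_A + dim_B = 35 + 21 = 56


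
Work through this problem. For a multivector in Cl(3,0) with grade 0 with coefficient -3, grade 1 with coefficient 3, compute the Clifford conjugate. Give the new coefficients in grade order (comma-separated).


Clifford conjugate sign for grade k: (-1)^(k(k+1)/2)
Grade 0: (-1)^(0*1/2) = (-1)^0 = 1, coeff -3 -> -3
Grade 1: (-1)^(1*2/2) = (-1)^1 = -1, coeff 3 -> -3
Conjugated coefficients: -3, -3


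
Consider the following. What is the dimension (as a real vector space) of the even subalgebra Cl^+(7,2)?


Even subalgebra dimension = 2^(n-1)
n = 7 + 2 = 9
2^(9 - 1) = 2^8 = 256
Verification: sum of C(9,k) for even k = 1 + 36 + 126 + 84 + 9 = 256
Result = 256


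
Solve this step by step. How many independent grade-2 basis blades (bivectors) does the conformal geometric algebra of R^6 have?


The conformal model of R^6 uses Cl(7,1) with m = 6 + 2 = 8 generators.
Number of grade-2 blades = C(m, 2) = C(8, 2)
= 8*7/2 = 28


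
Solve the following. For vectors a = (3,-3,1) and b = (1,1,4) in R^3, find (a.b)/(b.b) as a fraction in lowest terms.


Projection coefficient = (a . b) / (b . b)
a . b = 3*1 + (-3)*1 + 1*4
= 3 + (-3) + 4 = 4
b . b = 1^2 + 1^2 + 4^2
= 1 + 1 + 16 = 18
Coefficient = 4/18
In lowest terms: 2/9


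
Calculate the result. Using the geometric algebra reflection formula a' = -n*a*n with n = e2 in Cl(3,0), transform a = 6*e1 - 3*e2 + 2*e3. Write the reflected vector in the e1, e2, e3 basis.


Reflection formula: a' = -n*a*n, with n = e2 (unit vector, n^2 = 1).
For reflection through hyperplane perp to e2:
The component along e2 flips sign, others stay.
a = (6, -3, 2)
a' = (6, 3, 2)
a' = 6*e1 + 3*e2 + 2*e3


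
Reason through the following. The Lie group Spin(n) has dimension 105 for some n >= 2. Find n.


dim Spin(n) = dim so(n) = n(n-1)/2.
Solve n(n-1)/2 = 105, i.e. n^2 - n - 210 = 0.
Discriminant = 1 + 8*105 = 841
n = (1 + sqrt(841))/2 = (1 + 29)/2 = 15


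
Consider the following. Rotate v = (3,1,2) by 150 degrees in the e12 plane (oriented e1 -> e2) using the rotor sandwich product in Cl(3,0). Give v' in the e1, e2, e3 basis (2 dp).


Rotor R = cos(75deg) - sin(75deg)*e12
Rotation angle theta = 2 * 75 = 150 degrees in the e12 plane (e1 -> e2).
The component perpendicular to the plane (e3) is invariant: v'_3 = v3 = 2.00
cos(150deg) = -0.8660, sin(150deg) = 0.5000
v'_1 = v1*cos(theta) - v2*sin(theta) = 3*(-0.8660) - 1*0.5000 = -3.10
v'_2 = v1*sin(theta) + v2*cos(theta) = 3*0.5000 + 1*(-0.8660) = 0.63
v' = -3.10*e1 + 0.63*e2 + 2.00*e3


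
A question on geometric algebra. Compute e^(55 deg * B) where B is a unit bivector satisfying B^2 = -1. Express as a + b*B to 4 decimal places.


For a unit bivector B with B^2 = -1, the exponential series gives
e^(theta*B) = cos(theta) + sin(theta)*B (the GA analogue of Euler's formula).
theta = 55 degrees = 0.959931 rad
cos(55 deg) = 0.5736
sin(55 deg) = 0.8192
exp(theta*B) = 0.5736 + 0.8192*B


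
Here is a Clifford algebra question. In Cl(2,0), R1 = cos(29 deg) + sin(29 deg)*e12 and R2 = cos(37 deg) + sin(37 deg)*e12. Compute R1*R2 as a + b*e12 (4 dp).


Same-plane rotors commute and their half-angles add:
R1*R2 = cos(a1 + a2) + sin(a1 + a2)*e12.
a1 + a2 = 29 + 37 = 66 deg
cos(66 deg) = 0.4067
sin(66 deg) = 0.9135
R1*R2 = 0.4067 + 0.9135*e12


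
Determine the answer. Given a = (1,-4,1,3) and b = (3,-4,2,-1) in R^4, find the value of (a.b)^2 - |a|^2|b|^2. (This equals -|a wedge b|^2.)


a . b = 1*3 + (-4)*(-4) + 1*2 + 3*(-1)
= 3 + 16 + 2 + (-3) = 18
|a|^2 = 1^2 + (-4)^2 + 1^2 + 3^2 = 27
|b|^2 = 3^2 + (-4)^2 + 2^2 + (-1)^2 = 30
(a.b)^2 = 18^2 = 324
|a|^2 * |b|^2 = 27 * 30 = 810
Result = 324 - 810 = -486


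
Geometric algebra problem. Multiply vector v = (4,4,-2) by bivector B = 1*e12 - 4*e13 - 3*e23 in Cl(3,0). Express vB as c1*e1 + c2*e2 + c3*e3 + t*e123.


vB has grade-1 (vector) and grade-3 (trivector) parts: vB = (v _| B) + (v ^ B).
Vector part <vB>_1:
  e1: -v2*b12 - v3*b13 = -(4)*(1) - (-2)*(-4) = -12
  e2: v1*b12 - v3*b23 = (4)*(1) - (-2)*(-3) = -2
  e3: v1*b13 + v2*b23 = (4)*(-4) + (4)*(-3) = -28
Trivector part <vB>_3:
  e123: v1*b23 - v2*b13 + v3*b12 = (4)*(-3) - (4)*(-4) + (-2)*(1) = 2
vB = -12*e1 - 2*e2 - 28*e3 + 2*e123


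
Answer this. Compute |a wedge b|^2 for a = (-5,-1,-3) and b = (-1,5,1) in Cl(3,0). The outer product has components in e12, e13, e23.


a wedge b = (a1*b2 - a2*b1)*e12 + (a1*b3 - a3*b1)*e13 + (a2*b3 - a3*b2)*e23
e12 coeff: (-5)*5 - (-1)*(-1) = -25 - 1 = -26
e13 coeff: (-5)*1 - (-3)*(-1) = -5 - 3 = -8
e23 coeff: (-1)*1 - (-3)*5 = -1 - (-15) = 14
|a wedge b|^2 = (-26)^2 + (-8)^2 + 14^2
= 676 + 64 + 196
= 936


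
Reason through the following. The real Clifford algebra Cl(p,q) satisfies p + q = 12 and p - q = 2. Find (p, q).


We need p + q = 12 and p - q = 2.
Adding: 2p = 12 + 2 = 14, so p = 7.
Then q = 12 - 7 = 5.
(p, q) = (7, 5)


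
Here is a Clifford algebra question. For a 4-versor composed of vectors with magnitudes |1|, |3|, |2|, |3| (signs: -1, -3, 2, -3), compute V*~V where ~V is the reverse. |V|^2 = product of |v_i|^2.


Each vector v_i has |v_i|^2 = s_i^2
Squared scales: (-1)^2 = 1, (-3)^2 = 9, 2^2 = 4, (-3)^2 = 9
|V|^2 = 1 * 9 * 4 * 9
= 324


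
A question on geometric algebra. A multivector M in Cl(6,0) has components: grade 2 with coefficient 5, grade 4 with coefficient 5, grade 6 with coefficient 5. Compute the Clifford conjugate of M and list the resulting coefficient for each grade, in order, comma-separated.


Clifford conjugate sign for grade k: (-1)^(k(k+1)/2)
Grade 2: (-1)^(2*3/2) = (-1)^3 = -1, coeff 5 -> -5
Grade 4: (-1)^(4*5/2) = (-1)^10 = 1, coeff 5 -> 5
Grade 6: (-1)^(6*7/2) = (-1)^21 = -1, coeff 5 -> -5
Conjugated coefficients: -5, 5, -5


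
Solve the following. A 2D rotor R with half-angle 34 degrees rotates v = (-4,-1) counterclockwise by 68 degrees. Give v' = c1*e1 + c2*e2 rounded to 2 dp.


Rotor R = cos(34deg) - sin(34deg)*e12
Rotation angle theta = 2 * 34 = 68 degrees
v' = R*v*~R rotates v by theta.
cos(68deg) = 0.3746, sin(68deg) = 0.9272
v'_1 = -4*cos(68deg) - (-1)*sin(68deg)
= -4*0.3746 - (-1)*0.9272
= -0.57
v'_2 = -4*sin(68deg) + (-1)*cos(68deg)
= -4*0.9272 + (-1)*0.3746
= -4.08
v' = -0.57*e1 - 4.08*e2


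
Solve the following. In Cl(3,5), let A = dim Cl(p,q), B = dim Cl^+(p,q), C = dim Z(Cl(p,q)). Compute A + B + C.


n = 3 + 5 = 8
Total dim = 2^8 = 256
Even subalgebra dim = 2^7 = 128
n is even, so center dim = 1
Sum = 256 + 128 + 1 = 385


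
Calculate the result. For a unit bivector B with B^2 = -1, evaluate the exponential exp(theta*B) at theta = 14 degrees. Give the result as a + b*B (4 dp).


For a unit bivector B with B^2 = -1, the exponential series gives
e^(theta*B) = cos(theta) + sin(theta)*B (the GA analogue of Euler's formula).
theta = 14 degrees = 0.244346 rad
cos(14 deg) = 0.9703
sin(14 deg) = 0.2419
exp(theta*B) = 0.9703 + 0.2419*B


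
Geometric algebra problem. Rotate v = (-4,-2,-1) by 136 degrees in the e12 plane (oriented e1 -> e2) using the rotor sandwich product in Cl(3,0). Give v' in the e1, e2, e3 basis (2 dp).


Rotor R = cos(68deg) - sin(68deg)*e12
Rotation angle theta = 2 * 68 = 136 degrees in the e12 plane (e1 -> e2).
The component perpendicular to the plane (e3) is invariant: v'_3 = v3 = -1.00
cos(136deg) = -0.7193, sin(136deg) = 0.6947
v'_1 = v1*cos(theta) - v2*sin(theta) = -4*(-0.7193) - (-2)*0.6947 = 4.27
v'_2 = v1*sin(theta) + v2*cos(theta) = -4*0.6947 + (-2)*(-0.7193) = -1.34
v' = 4.27*e1 - 1.34*e2 - 1.00*e3


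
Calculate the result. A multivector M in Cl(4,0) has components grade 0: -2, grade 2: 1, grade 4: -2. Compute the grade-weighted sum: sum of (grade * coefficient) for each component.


Grade-weighted sum = sum of grade_k * coefficient_k
0*(-2) = 0
2*1 = 2
4*(-2) = -8
Total = 0 + 2 + (-8) = -6


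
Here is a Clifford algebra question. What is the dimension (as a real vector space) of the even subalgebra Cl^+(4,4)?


Even subalgebra dimension = 2^(n-1)
n = 4 + 4 = 8
2^(8 - 1) = 2^7 = 128
Verification: sum of C(8,k) for even k = 1 + 28 + 70 + 28 + 1 = 128
Result = 128


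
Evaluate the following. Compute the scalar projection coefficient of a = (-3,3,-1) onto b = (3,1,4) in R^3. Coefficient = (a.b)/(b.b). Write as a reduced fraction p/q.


Projection coefficient = (a . b) / (b . b)
a . b = (-3)*3 + 3*1 + (-1)*4
= -9 + 3 + (-4) = -10
b . b = 3^2 + 1^2 + 4^2
= 9 + 1 + 16 = 26
Coefficient = -10/26
In lowest terms: -5/13


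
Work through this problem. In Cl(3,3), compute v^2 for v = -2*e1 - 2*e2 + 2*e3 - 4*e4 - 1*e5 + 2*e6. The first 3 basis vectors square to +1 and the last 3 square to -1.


v^2 = sum of c_i^2 * e_i^2
Positive signature terms (e_i^2 = +1): (-2)^2 + (-2)^2 + 2^2 = 12
Negative signature terms (e_j^2 = -1): (-4)^2 + (-1)^2 + 2^2 = 21
v^2 = 12 - 21 = -9


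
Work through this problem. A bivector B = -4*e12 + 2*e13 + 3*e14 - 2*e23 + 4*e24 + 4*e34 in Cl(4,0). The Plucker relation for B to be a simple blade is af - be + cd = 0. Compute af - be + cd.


Plucker relation: af - be + cd
a*f = (-4)*4 = -16
b*e = 2*4 = 8
c*d = 3*(-2) = -6
af - be + cd = -16 - 8 + (-6)
= -30


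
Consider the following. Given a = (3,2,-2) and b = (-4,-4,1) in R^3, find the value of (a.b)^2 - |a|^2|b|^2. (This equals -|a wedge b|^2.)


a . b = 3*(-4) + 2*(-4) + (-2)*1
= -12 + (-8) + (-2) = -22
|a|^2 = 3^2 + 2^2 + (-2)^2 = 17
|b|^2 = (-4)^2 + (-4)^2 + 1^2 = 33
(a.b)^2 = (-22)^2 = 484
|a|^2 * |b|^2 = 17 * 33 = 561
Result = 484 - 561 = -77


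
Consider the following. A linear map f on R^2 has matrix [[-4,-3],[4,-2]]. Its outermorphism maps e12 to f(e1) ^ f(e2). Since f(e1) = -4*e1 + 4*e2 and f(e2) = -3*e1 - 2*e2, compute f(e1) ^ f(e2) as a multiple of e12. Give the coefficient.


The outermorphism of a linear map f sends e1^e2 to f(e1)^f(e2).
f(e1) = -4*e1 + 4*e2
f(e2) = -3*e1 - 2*e2
f(e1) ^ f(e2) = (-4*e1 + 4*e2) ^ (-3*e1 - 2*e2)
= (-4)*(-2)*e12 + 4*(-3)*e21
= (8 - (-12))*e12
= 20*e12
Coefficient = 20


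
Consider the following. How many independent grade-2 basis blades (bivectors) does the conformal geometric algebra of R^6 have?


The conformal model of R^6 uses Cl(7,1) with m = 6 + 2 = 8 generators.
Number of grade-2 blades = C(m, 2) = C(8, 2)
= 8*7/2 = 28


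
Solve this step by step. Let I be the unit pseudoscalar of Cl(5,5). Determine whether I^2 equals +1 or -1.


The pseudoscalar I = e1...e_n (product of all n generators) of Cl(p,q) satisfies I^2 = (-1)^(q + n(n-1)/2).
p = 5, q = 5, n = p + q = 10
n(n-1)/2 = 10 * 9 / 2 = 45
Exponent = q + n(n-1)/2 = 5 + 45 = 50
I^2 = (-1)^50 = +1


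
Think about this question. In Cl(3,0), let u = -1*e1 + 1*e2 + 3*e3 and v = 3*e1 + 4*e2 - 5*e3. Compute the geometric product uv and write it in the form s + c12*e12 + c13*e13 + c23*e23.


In Cl(3,0): e_i^2 = 1, e_ie_j = -e_je_i for i != j.
Scalar part = u . v = (-1)*3 + 1*4 + 3*(-5)
= -3 + 4 + (-15) = -14
e12 coeff = (-1)*4 - 1*3 = -4 - 3 = -7
e13 coeff = (-1)*(-5) - 3*3 = 5 - 9 = -4
e23 coeff = 1*(-5) - 3*4 = -5 - 12 = -17
uv = -14 - 7*e12 - 4*e13 - 17*e23


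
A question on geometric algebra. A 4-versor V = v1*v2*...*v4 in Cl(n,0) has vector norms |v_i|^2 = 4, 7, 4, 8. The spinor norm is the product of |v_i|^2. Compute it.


Spinor norm N(V) = |v1|^2 * |v2|^2 * ... * |v4|^2
= 4 * 7 * 4 * 8
Running product: 4, 28, 112, 896
N(V) = 896


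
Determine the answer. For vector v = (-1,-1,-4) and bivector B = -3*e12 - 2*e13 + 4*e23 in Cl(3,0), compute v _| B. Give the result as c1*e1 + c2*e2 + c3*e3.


Left contraction v _| B = <vB>_1 (grade-1 part of the geometric product vB).
Using e1_|e12 = e2, e2_|e12 = -e1, e1_|e13 = e3, e3_|e13 = -e1, e2_|e23 = e3, e3_|e23 = -e2:
e1 coeff: -v2*b12 - v3*b13 = -(-1)*(-3) - (-4)*(-2) = -11
e2 coeff: v1*b12 - v3*b23 = (-1)*(-3) - (-4)*(4) = 19
e3 coeff: v1*b13 + v2*b23 = (-1)*(-2) + (-1)*(4) = -2
v _| B = -11*e1 + 19*e2 - 2*e3


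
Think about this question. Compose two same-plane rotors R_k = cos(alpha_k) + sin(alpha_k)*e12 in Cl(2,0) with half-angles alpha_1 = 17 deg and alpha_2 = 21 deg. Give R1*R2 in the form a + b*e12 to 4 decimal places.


Same-plane rotors commute and their half-angles add:
R1*R2 = cos(a1 + a2) + sin(a1 + a2)*e12.
a1 + a2 = 17 + 21 = 38 deg
cos(38 deg) = 0.7880
sin(38 deg) = 0.6157
R1*R2 = 0.7880 + 0.6157*e12


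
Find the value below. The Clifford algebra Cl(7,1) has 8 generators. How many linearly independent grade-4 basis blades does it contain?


Number of grade-k basis blades in Cl(p,q) with n = p + q is C(n, k).
n = 7 + 1 = 8
C(8, 4) = 8! / (4! * 4!)
= 40320 / (24 * 24)
= 70


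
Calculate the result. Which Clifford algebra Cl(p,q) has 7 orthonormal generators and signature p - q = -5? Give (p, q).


We need p + q = 7 and p - q = -5.
Adding: 2p = 7 + (-5) = 2, so p = 1.
Then q = 7 - 1 = 6.
(p, q) = (1, 6)


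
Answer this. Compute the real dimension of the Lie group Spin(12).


Spin(n) double-covers SO(n); both have Lie algebra so(n) of dimension n(n-1)/2.
n = 12
n(n-1) = 12 * 11 = 132
dim Spin(12) = 132/2 = 66


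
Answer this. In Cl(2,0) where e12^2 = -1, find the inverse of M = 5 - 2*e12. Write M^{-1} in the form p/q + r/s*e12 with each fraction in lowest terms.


M = 5 - 2*e12, where e12^2 = -1.
Since M commutes with its reverse ~M = a - b*e12, M * ~M = a^2 - b^2*e12^2 = a^2 + b^2.
So M^{-1} = ~M / (a^2 + b^2) = (a - b*e12)/(a^2 + b^2).
a^2 + b^2 = 25 + 4 = 29
Scalar part = 5/29 = 5/29
Bivector coeff = 2/29 = 2/29
M^{-1} = 5/29 + 2/29*e12


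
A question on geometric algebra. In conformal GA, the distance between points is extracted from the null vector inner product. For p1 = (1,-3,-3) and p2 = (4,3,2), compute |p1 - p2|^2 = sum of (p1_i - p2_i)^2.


p1 - p2 = (-3, -6, -5)
|p1 - p2|^2 = (-3)^2 + (-6)^2 + (-5)^2
= 9 + 36 + 25
= 70


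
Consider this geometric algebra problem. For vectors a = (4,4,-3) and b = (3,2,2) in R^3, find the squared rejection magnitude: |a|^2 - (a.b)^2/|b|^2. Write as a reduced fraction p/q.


|a|^2 = 4^2 + 4^2 + (-3)^2 = 41
|b|^2 = 3^2 + 2^2 + 2^2 = 17
a . b = 4*3 + 4*2 + (-3)*2 = 14
(a.b)^2 = 14^2 = 196
|rej|^2 = 41 - 196/17
= (697 - 196)/17
= 501/17
In lowest terms: 501/17


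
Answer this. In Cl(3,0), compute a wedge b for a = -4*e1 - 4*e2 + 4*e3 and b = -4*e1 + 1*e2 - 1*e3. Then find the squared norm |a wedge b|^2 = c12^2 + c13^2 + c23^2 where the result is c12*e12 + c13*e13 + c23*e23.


a wedge b = (a1*b2 - a2*b1)*e12 + (a1*b3 - a3*b1)*e13 + (a2*b3 - a3*b2)*e23
e12 coeff: (-4)*1 - (-4)*(-4) = -4 - 16 = -20
e13 coeff: (-4)*(-1) - 4*(-4) = 4 - (-16) = 20
e23 coeff: (-4)*(-1) - 4*1 = 4 - 4 = 0
|a wedge b|^2 = (-20)^2 + 20^2 + 0^2
= 400 + 400 + 0
= 800


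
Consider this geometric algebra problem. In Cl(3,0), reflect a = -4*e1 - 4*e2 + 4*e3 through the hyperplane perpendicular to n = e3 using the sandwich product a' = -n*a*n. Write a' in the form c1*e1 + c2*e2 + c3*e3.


Reflection formula: a' = -n*a*n, with n = e3 (unit vector, n^2 = 1).
For reflection through hyperplane perp to e3:
The component along e3 flips sign, others stay.
a = (-4, -4, 4)
a' = (-4, -4, -4)
a' = -4*e1 - 4*e2 - 4*e3


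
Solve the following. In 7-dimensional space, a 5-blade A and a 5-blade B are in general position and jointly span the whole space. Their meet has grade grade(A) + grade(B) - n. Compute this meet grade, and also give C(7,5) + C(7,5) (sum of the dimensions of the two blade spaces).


Meet grade = grade(A) + grade(B) - n
= 5 + 5 - 7 = 3
C(7,5) = 21
C(7,5) = 21
dim_A + dim_B = 21 + 21 = 42


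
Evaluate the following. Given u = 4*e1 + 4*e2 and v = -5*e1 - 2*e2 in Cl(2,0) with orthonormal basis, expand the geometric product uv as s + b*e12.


Expand: (4*e1 + 4*e2)(-5*e1 - 2*e2)
= 4*(-5)*e1e1 + 4*(-2)*e1e2 + 4*(-5)*e2e1 + 4*(-2)*e2e2
Using e1^2 = e2^2 = 1, e2e1 = -e1e2:
Scalar part s = 4*(-5) + 4*(-2) = -20 + (-8) = -28
Bivector part b = 4*(-2) - 4*(-5) = -8 - (-20) = 12
uv = -28 + 12*e12


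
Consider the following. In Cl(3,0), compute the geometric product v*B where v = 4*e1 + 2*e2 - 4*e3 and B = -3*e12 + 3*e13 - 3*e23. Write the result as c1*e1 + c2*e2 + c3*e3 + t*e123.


vB has grade-1 (vector) and grade-3 (trivector) parts: vB = (v _| B) + (v ^ B).
Vector part <vB>_1:
  e1: -v2*b12 - v3*b13 = -(2)*(-3) - (-4)*(3) = 18
  e2: v1*b12 - v3*b23 = (4)*(-3) - (-4)*(-3) = -24
  e3: v1*b13 + v2*b23 = (4)*(3) + (2)*(-3) = 6
Trivector part <vB>_3:
  e123: v1*b23 - v2*b13 + v3*b12 = (4)*(-3) - (2)*(3) + (-4)*(-3) = -6
vB = 18*e1 - 24*e2 + 6*e3 - 6*e123


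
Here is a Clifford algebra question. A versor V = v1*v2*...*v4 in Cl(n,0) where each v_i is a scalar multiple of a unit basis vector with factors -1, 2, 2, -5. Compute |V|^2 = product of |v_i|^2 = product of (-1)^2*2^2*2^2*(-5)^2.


Each vector v_i has |v_i|^2 = s_i^2
Squared scales: (-1)^2 = 1, 2^2 = 4, 2^2 = 4, (-5)^2 = 25
|V|^2 = 1 * 4 * 4 * 25
= 400


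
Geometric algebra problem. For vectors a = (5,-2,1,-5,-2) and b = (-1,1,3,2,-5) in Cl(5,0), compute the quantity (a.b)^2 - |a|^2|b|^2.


a . b = 5*(-1) + (-2)*1 + 1*3 + (-5)*2 + (-2)*(-5)
= -5 + (-2) + 3 + (-10) + 10 = -4
|a|^2 = 5^2 + (-2)^2 + 1^2 + (-5)^2 + (-2)^2 = 59
|b|^2 = (-1)^2 + 1^2 + 3^2 + 2^2 + (-5)^2 = 40
(a.b)^2 = (-4)^2 = 16
|a|^2 * |b|^2 = 59 * 40 = 2360
Result = 16 - 2360 = -2344


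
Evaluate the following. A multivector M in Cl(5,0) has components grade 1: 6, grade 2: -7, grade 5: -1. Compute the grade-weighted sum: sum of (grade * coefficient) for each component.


Grade-weighted sum = sum of grade_k * coefficient_k
1*6 = 6
2*(-7) = -14
5*(-1) = -5
Total = 6 + (-14) + (-5) = -13


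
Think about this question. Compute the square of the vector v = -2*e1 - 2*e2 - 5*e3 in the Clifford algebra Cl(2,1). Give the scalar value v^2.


v^2 = sum of c_i^2 * e_i^2
Positive signature terms (e_i^2 = +1): (-2)^2 + (-2)^2 = 8
Negative signature terms (e_j^2 = -1): (-5)^2 = 25
v^2 = 8 - 25 = -17


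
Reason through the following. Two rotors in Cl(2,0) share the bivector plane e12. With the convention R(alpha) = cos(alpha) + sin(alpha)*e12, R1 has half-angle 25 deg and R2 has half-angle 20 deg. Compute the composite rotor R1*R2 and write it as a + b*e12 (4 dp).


Same-plane rotors commute and their half-angles add:
R1*R2 = cos(a1 + a2) + sin(a1 + a2)*e12.
a1 + a2 = 25 + 20 = 45 deg
cos(45 deg) = 0.7071
sin(45 deg) = 0.7071
R1*R2 = 0.7071 + 0.7071*e12


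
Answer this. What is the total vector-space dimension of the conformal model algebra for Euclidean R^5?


The conformal model of R^5 uses Cl(6,1): the 5 Euclidean generators plus two extra orthogonal generators e+ (e+^2 = +1) and e- (e-^2 = -1), from which the null vectors e0, einf are built.
Number of generators m = 5 + 2 = 7.
dim Cl(p,q) = 2^m = 2^7 = 128


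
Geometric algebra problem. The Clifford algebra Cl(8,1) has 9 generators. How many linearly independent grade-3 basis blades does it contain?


Number of grade-k basis blades in Cl(p,q) with n = p + q is C(n, k).
n = 8 + 1 = 9
C(9, 3) = 9! / (3! * 6!)
= 362880 / (6 * 720)
= 84


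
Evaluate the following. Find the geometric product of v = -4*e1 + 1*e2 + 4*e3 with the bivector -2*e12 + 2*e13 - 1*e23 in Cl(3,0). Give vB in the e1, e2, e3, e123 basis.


vB has grade-1 (vector) and grade-3 (trivector) parts: vB = (v _| B) + (v ^ B).
Vector part <vB>_1:
  e1: -v2*b12 - v3*b13 = -(1)*(-2) - (4)*(2) = -6
  e2: v1*b12 - v3*b23 = (-4)*(-2) - (4)*(-1) = 12
  e3: v1*b13 + v2*b23 = (-4)*(2) + (1)*(-1) = -9
Trivector part <vB>_3:
  e123: v1*b23 - v2*b13 + v3*b12 = (-4)*(-1) - (1)*(2) + (4)*(-2) = -6
vB = -6*e1 + 12*e2 - 9*e3 - 6*e123


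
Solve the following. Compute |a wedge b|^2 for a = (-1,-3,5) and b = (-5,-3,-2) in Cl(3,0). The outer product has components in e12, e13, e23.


a wedge b = (a1*b2 - a2*b1)*e12 + (a1*b3 - a3*b1)*e13 + (a2*b3 - a3*b2)*e23
e12 coeff: (-1)*(-3) - (-3)*(-5) = 3 - 15 = -12
e13 coeff: (-1)*(-2) - 5*(-5) = 2 - (-25) = 27
e23 coeff: (-3)*(-2) - 5*(-3) = 6 - (-15) = 21
|a wedge b|^2 = (-12)^2 + 27^2 + 21^2
= 144 + 729 + 441
= 1314


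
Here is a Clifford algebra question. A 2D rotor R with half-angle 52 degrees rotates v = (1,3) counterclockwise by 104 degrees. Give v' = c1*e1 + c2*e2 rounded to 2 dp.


Rotor R = cos(52deg) - sin(52deg)*e12
Rotation angle theta = 2 * 52 = 104 degrees
v' = R*v*~R rotates v by theta.
cos(104deg) = -0.2419, sin(104deg) = 0.9703
v'_1 = 1*cos(104deg) - 3*sin(104deg)
= 1*(-0.2419) - 3*0.9703
= -3.15
v'_2 = 1*sin(104deg) + 3*cos(104deg)
= 1*0.9703 + 3*(-0.2419)
= 0.24
v' = -3.15*e1 + 0.24*e2


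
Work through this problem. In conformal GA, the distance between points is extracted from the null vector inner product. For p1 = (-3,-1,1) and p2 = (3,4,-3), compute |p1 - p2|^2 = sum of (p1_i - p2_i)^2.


p1 - p2 = (-6, -5, 4)
|p1 - p2|^2 = (-6)^2 + (-5)^2 + 4^2
= 36 + 25 + 16
= 77


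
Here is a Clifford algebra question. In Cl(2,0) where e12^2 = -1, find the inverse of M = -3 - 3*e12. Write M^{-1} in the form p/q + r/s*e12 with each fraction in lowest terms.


M = -3 - 3*e12, where e12^2 = -1.
Since M commutes with its reverse ~M = a - b*e12, M * ~M = a^2 - b^2*e12^2 = a^2 + b^2.
So M^{-1} = ~M / (a^2 + b^2) = (a - b*e12)/(a^2 + b^2).
a^2 + b^2 = 9 + 9 = 18
Scalar part = -3/18 = -1/6
Bivector coeff = 3/18 = 1/6
M^{-1} = -1/6 + 1/6*e12


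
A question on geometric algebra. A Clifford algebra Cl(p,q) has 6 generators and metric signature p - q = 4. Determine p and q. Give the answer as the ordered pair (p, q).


We need p + q = 6 and p - q = 4.
Adding: 2p = 6 + 4 = 10, so p = 5.
Then q = 6 - 5 = 1.
(p, q) = (5, 1)


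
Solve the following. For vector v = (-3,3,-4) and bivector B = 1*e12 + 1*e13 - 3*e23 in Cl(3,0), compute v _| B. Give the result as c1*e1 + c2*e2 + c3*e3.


Left contraction v _| B = <vB>_1 (grade-1 part of the geometric product vB).
Using e1_|e12 = e2, e2_|e12 = -e1, e1_|e13 = e3, e3_|e13 = -e1, e2_|e23 = e3, e3_|e23 = -e2:
e1 coeff: -v2*b12 - v3*b13 = -(3)*(1) - (-4)*(1) = 1
e2 coeff: v1*b12 - v3*b23 = (-3)*(1) - (-4)*(-3) = -15
e3 coeff: v1*b13 + v2*b23 = (-3)*(1) + (3)*(-3) = -12
v _| B = 1*e1 - 15*e2 - 12*e3


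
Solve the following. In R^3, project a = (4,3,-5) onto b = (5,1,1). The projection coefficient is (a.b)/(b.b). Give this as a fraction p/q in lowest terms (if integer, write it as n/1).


Projection coefficient = (a . b) / (b . b)
a . b = 4*5 + 3*1 + (-5)*1
= 20 + 3 + (-5) = 18
b . b = 5^2 + 1^2 + 1^2
= 25 + 1 + 1 = 27
Coefficient = 18/27
In lowest terms: 2/3


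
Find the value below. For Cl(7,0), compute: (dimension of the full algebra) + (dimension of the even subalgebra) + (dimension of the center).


n = 7 + 0 = 7
Total dim = 2^7 = 128
Even subalgebra dim = 2^6 = 64
n is odd, so center dim = 2
Sum = 128 + 64 + 2 = 194


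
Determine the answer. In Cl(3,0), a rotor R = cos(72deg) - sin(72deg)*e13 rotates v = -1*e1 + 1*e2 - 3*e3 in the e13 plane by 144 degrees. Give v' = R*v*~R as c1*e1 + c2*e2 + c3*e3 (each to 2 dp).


Rotor R = cos(72deg) - sin(72deg)*e13
Rotation angle theta = 2 * 72 = 144 degrees in the e13 plane (e1 -> e3).
The component perpendicular to the plane (e2) is invariant: v'_2 = v2 = 1.00
cos(144deg) = -0.8090, sin(144deg) = 0.5878
v'_1 = v1*cos(theta) - v3*sin(theta) = -1*(-0.8090) - (-3)*0.5878 = 2.57
v'_3 = v1*sin(theta) + v3*cos(theta) = -1*0.5878 + (-3)*(-0.8090) = 1.84
v' = 2.57*e1 + 1.00*e2 + 1.84*e3


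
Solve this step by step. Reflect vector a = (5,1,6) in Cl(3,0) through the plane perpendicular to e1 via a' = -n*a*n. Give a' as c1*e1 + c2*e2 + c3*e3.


Reflection formula: a' = -n*a*n, with n = e1 (unit vector, n^2 = 1).
For reflection through hyperplane perp to e1:
The component along e1 flips sign, others stay.
a = (5, 1, 6)
a' = (-5, 1, 6)
a' = -5*e1 + 1*e2 + 6*e3


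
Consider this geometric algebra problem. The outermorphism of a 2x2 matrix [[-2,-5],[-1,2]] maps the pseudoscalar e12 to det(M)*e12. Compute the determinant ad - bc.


The outermorphism of a linear map f sends e1^e2 to f(e1)^f(e2).
f(e1) = -2*e1 - 1*e2
f(e2) = -5*e1 + 2*e2
f(e1) ^ f(e2) = (-2*e1 - 1*e2) ^ (-5*e1 + 2*e2)
= (-2)*2*e12 + (-1)*(-5)*e21
= (-4 - 5)*e12
= -9*e12
Coefficient = -9


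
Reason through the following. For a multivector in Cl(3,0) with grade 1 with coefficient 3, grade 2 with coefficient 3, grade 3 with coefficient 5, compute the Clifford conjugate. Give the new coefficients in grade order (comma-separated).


Clifford conjugate sign for grade k: (-1)^(k(k+1)/2)
Grade 1: (-1)^(1*2/2) = (-1)^1 = -1, coeff 3 -> -3
Grade 2: (-1)^(2*3/2) = (-1)^3 = -1, coeff 3 -> -3
Grade 3: (-1)^(3*4/2) = (-1)^6 = 1, coeff 5 -> 5
Conjugated coefficients: -3, -3, 5


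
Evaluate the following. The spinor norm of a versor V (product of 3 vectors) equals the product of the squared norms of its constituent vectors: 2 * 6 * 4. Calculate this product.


Spinor norm N(V) = |v1|^2 * |v2|^2 * ... * |v3|^2
= 2 * 6 * 4
Running product: 2, 12, 48
N(V) = 48


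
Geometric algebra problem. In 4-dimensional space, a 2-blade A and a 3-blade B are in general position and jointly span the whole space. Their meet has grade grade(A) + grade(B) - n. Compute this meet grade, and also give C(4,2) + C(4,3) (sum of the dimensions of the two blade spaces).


Meet grade = grade(A) + grade(B) - n
= 2 + 3 - 4 = 1
C(4,2) = 6
C(4,3) = 4
dim_A + dim_B = 6 + 4 = 10


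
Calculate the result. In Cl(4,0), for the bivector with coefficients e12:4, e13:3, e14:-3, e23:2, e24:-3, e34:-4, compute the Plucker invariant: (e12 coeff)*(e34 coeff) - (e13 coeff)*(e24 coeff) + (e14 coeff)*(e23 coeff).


Plucker relation: af - be + cd
a*f = 4*(-4) = -16
b*e = 3*(-3) = -9
c*d = (-3)*2 = -6
af - be + cd = -16 - (-9) + (-6)
= -13


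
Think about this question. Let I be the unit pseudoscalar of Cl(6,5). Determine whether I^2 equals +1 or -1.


The pseudoscalar I = e1...e_n (product of all n generators) of Cl(p,q) satisfies I^2 = (-1)^(q + n(n-1)/2).
p = 6, q = 5, n = p + q = 11
n(n-1)/2 = 11 * 10 / 2 = 55
Exponent = q + n(n-1)/2 = 5 + 55 = 60
I^2 = (-1)^60 = +1


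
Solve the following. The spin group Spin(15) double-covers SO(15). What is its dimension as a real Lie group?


Spin(n) double-covers SO(n); both have Lie algebra so(n) of dimension n(n-1)/2.
n = 15
n(n-1) = 15 * 14 = 210
dim Spin(15) = 210/2 = 105


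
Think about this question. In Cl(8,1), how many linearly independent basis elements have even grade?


Even subalgebra dimension = 2^(n-1)
n = 8 + 1 = 9
2^(9 - 1) = 2^8 = 256
Verification: sum of C(9,k) for even k = 1 + 36 + 126 + 84 + 9 = 256
Result = 256


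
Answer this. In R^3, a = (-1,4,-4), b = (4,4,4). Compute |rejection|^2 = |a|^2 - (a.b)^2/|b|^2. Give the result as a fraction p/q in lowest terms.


|a|^2 = (-1)^2 + 4^2 + (-4)^2 = 33
|b|^2 = 4^2 + 4^2 + 4^2 = 48
a . b = (-1)*4 + 4*4 + (-4)*4 = -4
(a.b)^2 = (-4)^2 = 16
|rej|^2 = 33 - 16/48
= (1584 - 16)/48
= 1568/48
In lowest terms: 98/3


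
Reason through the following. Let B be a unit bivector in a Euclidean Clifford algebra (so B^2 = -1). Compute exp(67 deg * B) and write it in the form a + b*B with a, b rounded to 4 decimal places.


For a unit bivector B with B^2 = -1, the exponential series gives
e^(theta*B) = cos(theta) + sin(theta)*B (the GA analogue of Euler's formula).
theta = 67 degrees = 1.169371 rad
cos(67 deg) = 0.3907
sin(67 deg) = 0.9205
exp(theta*B) = 0.3907 + 0.9205*B


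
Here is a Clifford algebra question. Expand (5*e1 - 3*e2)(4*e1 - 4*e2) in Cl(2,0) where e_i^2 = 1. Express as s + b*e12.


Expand: (5*e1 - 3*e2)(4*e1 - 4*e2)
= 5*4*e1e1 + 5*(-4)*e1e2 + (-3)*4*e2e1 + (-3)*(-4)*e2e2
Using e1^2 = e2^2 = 1, e2e1 = -e1e2:
Scalar part s = 5*4 + (-3)*(-4) = 20 + 12 = 32
Bivector part b = 5*(-4) - (-3)*4 = -20 - (-12) = -8
uv = 32 - 8*e12


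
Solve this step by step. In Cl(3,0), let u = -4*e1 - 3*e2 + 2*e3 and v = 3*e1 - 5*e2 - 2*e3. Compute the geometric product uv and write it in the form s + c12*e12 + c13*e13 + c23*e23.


In Cl(3,0): e_i^2 = 1, e_ie_j = -e_je_i for i != j.
Scalar part = u . v = (-4)*3 + (-3)*(-5) + 2*(-2)
= -12 + 15 + (-4) = -1
e12 coeff = (-4)*(-5) - (-3)*3 = 20 - (-9) = 29
e13 coeff = (-4)*(-2) - 2*3 = 8 - 6 = 2
e23 coeff = (-3)*(-2) - 2*(-5) = 6 - (-10) = 16
uv = -1 + 29*e12 + 2*e13 + 16*e23


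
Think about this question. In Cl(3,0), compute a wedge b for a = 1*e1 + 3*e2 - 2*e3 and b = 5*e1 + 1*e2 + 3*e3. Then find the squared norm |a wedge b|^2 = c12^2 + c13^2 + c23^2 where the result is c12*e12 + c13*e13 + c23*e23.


a wedge b = (a1*b2 - a2*b1)*e12 + (a1*b3 - a3*b1)*e13 + (a2*b3 - a3*b2)*e23
e12 coeff: 1*1 - 3*5 = 1 - 15 = -14
e13 coeff: 1*3 - (-2)*5 = 3 - (-10) = 13
e23 coeff: 3*3 - (-2)*1 = 9 - (-2) = 11
|a wedge b|^2 = (-14)^2 + 13^2 + 11^2
= 196 + 169 + 121
= 486


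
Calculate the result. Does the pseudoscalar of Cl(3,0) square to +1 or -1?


The pseudoscalar I = e1...e_n (product of all n generators) of Cl(p,q) satisfies I^2 = (-1)^(q + n(n-1)/2).
p = 3, q = 0, n = p + q = 3
n(n-1)/2 = 3 * 2 / 2 = 3
Exponent = q + n(n-1)/2 = 0 + 3 = 3
I^2 = (-1)^3 = -1


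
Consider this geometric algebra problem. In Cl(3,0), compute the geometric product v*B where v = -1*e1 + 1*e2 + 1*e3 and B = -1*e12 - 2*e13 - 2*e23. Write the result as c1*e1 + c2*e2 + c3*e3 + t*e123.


vB has grade-1 (vector) and grade-3 (trivector) parts: vB = (v _| B) + (v ^ B).
Vector part <vB>_1:
  e1: -v2*b12 - v3*b13 = -(1)*(-1) - (1)*(-2) = 3
  e2: v1*b12 - v3*b23 = (-1)*(-1) - (1)*(-2) = 3
  e3: v1*b13 + v2*b23 = (-1)*(-2) + (1)*(-2) = 0
Trivector part <vB>_3:
  e123: v1*b23 - v2*b13 + v3*b12 = (-1)*(-2) - (1)*(-2) + (1)*(-1) = 3
vB = 3*e1 + 3*e2 + 0*e3 + 3*e123


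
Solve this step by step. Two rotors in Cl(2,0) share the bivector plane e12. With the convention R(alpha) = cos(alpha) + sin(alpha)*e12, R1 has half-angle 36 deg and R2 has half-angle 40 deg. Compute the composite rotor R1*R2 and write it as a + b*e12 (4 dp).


Same-plane rotors commute and their half-angles add:
R1*R2 = cos(a1 + a2) + sin(a1 + a2)*e12.
a1 + a2 = 36 + 40 = 76 deg
cos(76 deg) = 0.2419
sin(76 deg) = 0.9703
R1*R2 = 0.2419 + 0.9703*e12


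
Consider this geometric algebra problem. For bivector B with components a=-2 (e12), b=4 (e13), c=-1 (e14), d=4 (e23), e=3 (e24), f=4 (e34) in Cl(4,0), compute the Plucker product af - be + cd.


Plucker relation: af - be + cd
a*f = (-2)*4 = -8
b*e = 4*3 = 12
c*d = (-1)*4 = -4
af - be + cd = -8 - 12 + (-4)
= -24


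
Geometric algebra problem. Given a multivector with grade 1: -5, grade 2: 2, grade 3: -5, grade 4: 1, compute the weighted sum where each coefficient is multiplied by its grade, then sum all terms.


Grade-weighted sum = sum of grade_k * coefficient_k
1*(-5) = -5
2*2 = 4
3*(-5) = -15
4*1 = 4
Total = -5 + 4 + (-15) + 4 = -12


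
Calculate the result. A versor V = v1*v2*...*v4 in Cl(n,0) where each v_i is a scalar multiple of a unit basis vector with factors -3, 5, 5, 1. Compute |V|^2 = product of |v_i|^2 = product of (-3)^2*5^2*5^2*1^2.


Each vector v_i has |v_i|^2 = s_i^2
Squared scales: (-3)^2 = 9, 5^2 = 25, 5^2 = 25, 1^2 = 1
|V|^2 = 9 * 25 * 25 * 1
= 5625


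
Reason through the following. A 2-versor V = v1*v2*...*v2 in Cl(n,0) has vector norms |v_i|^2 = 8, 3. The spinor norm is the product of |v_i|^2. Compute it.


Spinor norm N(V) = |v1|^2 * |v2|^2 * ... * |v2|^2
= 8 * 3
Running product: 8, 24
N(V) = 24


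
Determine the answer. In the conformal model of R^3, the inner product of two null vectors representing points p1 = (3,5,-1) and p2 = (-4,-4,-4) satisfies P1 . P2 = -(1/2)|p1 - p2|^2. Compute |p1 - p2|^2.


p1 - p2 = (7, 9, 3)
|p1 - p2|^2 = 7^2 + 9^2 + 3^2
= 49 + 81 + 9
= 139


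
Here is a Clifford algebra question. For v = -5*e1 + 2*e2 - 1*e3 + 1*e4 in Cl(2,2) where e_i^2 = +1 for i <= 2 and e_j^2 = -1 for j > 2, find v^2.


v^2 = sum of c_i^2 * e_i^2
Positive signature terms (e_i^2 = +1): (-5)^2 + 2^2 = 29
Negative signature terms (e_j^2 = -1): (-1)^2 + 1^2 = 2
v^2 = 29 - 2 = 27


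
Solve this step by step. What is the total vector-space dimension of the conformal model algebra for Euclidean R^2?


The conformal model of R^2 uses Cl(3,1): the 2 Euclidean generators plus two extra orthogonal generators e+ (e+^2 = +1) and e- (e-^2 = -1), from which the null vectors e0, einf are built.
Number of generators m = 2 + 2 = 4.
dim Cl(p,q) = 2^m = 2^4 = 16


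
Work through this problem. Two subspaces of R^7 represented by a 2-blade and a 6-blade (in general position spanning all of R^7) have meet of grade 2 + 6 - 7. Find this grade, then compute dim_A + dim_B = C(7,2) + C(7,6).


Meet grade = grade(A) + grade(B) - n
= 2 + 6 - 7 = 1
C(7,2) = 21
C(7,6) = 7
dim_A + dim_B = 21 + 7 = 28


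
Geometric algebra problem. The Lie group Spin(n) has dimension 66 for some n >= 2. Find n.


dim Spin(n) = dim so(n) = n(n-1)/2.
Solve n(n-1)/2 = 66, i.e. n^2 - n - 132 = 0.
Discriminant = 1 + 8*66 = 529
n = (1 + sqrt(529))/2 = (1 + 23)/2 = 12


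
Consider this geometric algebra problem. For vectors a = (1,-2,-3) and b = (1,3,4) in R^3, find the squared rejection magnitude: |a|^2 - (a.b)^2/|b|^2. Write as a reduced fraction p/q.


|a|^2 = 1^2 + (-2)^2 + (-3)^2 = 14
|b|^2 = 1^2 + 3^2 + 4^2 = 26
a . b = 1*1 + (-2)*3 + (-3)*4 = -17
(a.b)^2 = (-17)^2 = 289
|rej|^2 = 14 - 289/26
= (364 - 289)/26
= 75/26
In lowest terms: 75/26


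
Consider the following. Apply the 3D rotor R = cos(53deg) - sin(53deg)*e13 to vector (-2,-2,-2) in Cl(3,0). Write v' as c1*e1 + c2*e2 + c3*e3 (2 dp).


Rotor R = cos(53deg) - sin(53deg)*e13
Rotation angle theta = 2 * 53 = 106 degrees in the e13 plane (e1 -> e3).
The component perpendicular to the plane (e2) is invariant: v'_2 = v2 = -2.00
cos(106deg) = -0.2756, sin(106deg) = 0.9613
v'_1 = v1*cos(theta) - v3*sin(theta) = -2*(-0.2756) - (-2)*0.9613 = 2.47
v'_3 = v1*sin(theta) + v3*cos(theta) = -2*0.9613 + (-2)*(-0.2756) = -1.37
v' = 2.47*e1 - 2.00*e2 - 1.37*e3


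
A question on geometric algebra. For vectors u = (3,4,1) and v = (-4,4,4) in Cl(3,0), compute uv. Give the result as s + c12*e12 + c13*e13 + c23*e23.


In Cl(3,0): e_i^2 = 1, e_ie_j = -e_je_i for i != j.
Scalar part = u . v = 3*(-4) + 4*4 + 1*4
= -12 + 16 + 4 = 8
e12 coeff = 3*4 - 4*(-4) = 12 - (-16) = 28
e13 coeff = 3*4 - 1*(-4) = 12 - (-4) = 16
e23 coeff = 4*4 - 1*4 = 16 - 4 = 12
uv = 8 + 28*e12 + 16*e13 + 12*e23


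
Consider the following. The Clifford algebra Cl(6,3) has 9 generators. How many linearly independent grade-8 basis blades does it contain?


Number of grade-k basis blades in Cl(p,q) with n = p + q is C(n, k).
n = 6 + 3 = 9
C(9, 8) = 9! / (8! * 1!)
= 362880 / (40320 * 1)
= 9
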